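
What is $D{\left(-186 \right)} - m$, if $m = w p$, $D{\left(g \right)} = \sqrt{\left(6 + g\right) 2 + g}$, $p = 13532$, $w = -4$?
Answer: $54128 + i \sqrt{546} \approx 54128.0 + 23.367 i$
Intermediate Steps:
$D{\left(g \right)} = \sqrt{12 + 3 g}$ ($D{\left(g \right)} = \sqrt{\left(12 + 2 g\right) + g} = \sqrt{12 + 3 g}$)
$m = -54128$ ($m = \left(-4\right) 13532 = -54128$)
$D{\left(-186 \right)} - m = \sqrt{12 + 3 \left(-186\right)} - -54128 = \sqrt{12 - 558} + 54128 = \sqrt{-546} + 54128 = i \sqrt{546} + 54128 = 54128 + i \sqrt{546}$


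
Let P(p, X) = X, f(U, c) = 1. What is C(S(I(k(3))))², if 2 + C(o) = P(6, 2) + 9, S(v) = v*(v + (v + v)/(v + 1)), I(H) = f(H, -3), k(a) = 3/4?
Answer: 81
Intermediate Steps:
k(a) = ¾ (k(a) = 3*(¼) = ¾)
I(H) = 1
S(v) = v*(v + 2*v/(1 + v)) (S(v) = v*(v + (2*v)/(1 + v)) = v*(v + 2*v/(1 + v)))
C(o) = 9 (C(o) = -2 + (2 + 9) = -2 + 11 = 9)
C(S(I(k(3))))² = 9² = 81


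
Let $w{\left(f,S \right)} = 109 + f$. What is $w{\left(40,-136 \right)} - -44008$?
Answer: $44157$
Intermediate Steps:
$w{\left(40,-136 \right)} - -44008 = \left(109 + 40\right) - -44008 = 149 + 44008 = 44157$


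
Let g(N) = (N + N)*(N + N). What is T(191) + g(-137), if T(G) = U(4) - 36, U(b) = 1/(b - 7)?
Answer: 225119/3 ≈ 75040.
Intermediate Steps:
U(b) = 1/(-7 + b)
g(N) = 4*N² (g(N) = (2*N)*(2*N) = 4*N²)
T(G) = -109/3 (T(G) = 1/(-7 + 4) - 36 = 1/(-3) - 36 = -⅓ - 36 = -109/3)
T(191) + g(-137) = -109/3 + 4*(-137)² = -109/3 + 4*18769 = -109/3 + 75076 = 225119/3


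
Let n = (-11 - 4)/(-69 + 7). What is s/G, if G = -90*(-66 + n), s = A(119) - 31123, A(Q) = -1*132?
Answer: -193781/36693 ≈ -5.2811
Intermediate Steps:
A(Q) = -132
n = 15/62 (n = -15/(-62) = -15*(-1/62) = 15/62 ≈ 0.24194)
s = -31255 (s = -132 - 31123 = -31255)
G = 183465/31 (G = -90*(-66 + 15/62) = -90*(-4077/62) = 183465/31 ≈ 5918.2)
s/G = -31255/183465/31 = -31255*31/183465 = -193781/36693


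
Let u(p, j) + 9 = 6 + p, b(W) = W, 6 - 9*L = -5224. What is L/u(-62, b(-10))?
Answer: -1046/117 ≈ -8.9402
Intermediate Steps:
L = 5230/9 (L = ⅔ - ⅑*(-5224) = ⅔ + 5224/9 = 5230/9 ≈ 581.11)
u(p, j) = -3 + p (u(p, j) = -9 + (6 + p) = -3 + p)
L/u(-62, b(-10)) = 5230/(9*(-3 - 62)) = (5230/9)/(-65) = (5230/9)*(-1/65) = -1046/117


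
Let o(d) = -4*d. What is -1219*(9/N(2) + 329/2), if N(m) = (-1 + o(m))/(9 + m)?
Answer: -374233/2 ≈ -1.8712e+5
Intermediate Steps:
N(m) = (-1 - 4*m)/(9 + m)
-1219*(9/N(2) + 329/2) = -1219*(9/(((-1 - 4*2)/(9 + 2))) + 329/2) = -1219*(9/(((-1 - 8)/11)) + 329*(1/2)) = -1219*(9/(((1/11)*(-9))) + 329/2) = -1219*(9/(-9/11) + 329/2) = -1219*(9*(-11/9) + 329/2) = -1219*(-11 + 329/2) = -1219*307/2 = -374233/2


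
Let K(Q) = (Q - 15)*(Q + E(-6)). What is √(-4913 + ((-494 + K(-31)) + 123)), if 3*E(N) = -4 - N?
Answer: I*√34998/3 ≈ 62.359*I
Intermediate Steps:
E(N) = -4/3 - N/3 (E(N) = (-4 - N)/3 = -4/3 - N/3)
K(Q) = (-15 + Q)*(⅔ + Q) (K(Q) = (Q - 15)*(Q + (-4/3 - ⅓*(-6))) = (-15 + Q)*(Q + (-4/3 + 2)) = (-15 + Q)*(Q + ⅔) = (-15 + Q)*(⅔ + Q))
√(-4913 + ((-494 + K(-31)) + 123)) = √(-4913 + ((-494 + (-10 + (-31)² - 43/3*(-31))) + 123)) = √(-4913 + ((-494 + (-10 + 961 + 1333/3)) + 123)) = √(-4913 + ((-494 + 4186/3) + 123)) = √(-4913 + (2704/3 + 123)) = √(-4913 + 3073/3) = √(-11666/3) = I*√34998/3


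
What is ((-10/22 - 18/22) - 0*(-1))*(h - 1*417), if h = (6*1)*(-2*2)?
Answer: 6174/11 ≈ 561.27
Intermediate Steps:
h = -24 (h = 6*(-4) = -24)
((-10/22 - 18/22) - 0*(-1))*(h - 1*417) = ((-10/22 - 18/22) - 0*(-1))*(-24 - 1*417) = ((-10*1/22 - 18*1/22) - 1*0)*(-24 - 417) = ((-5/11 - 9/11) + 0)*(-441) = (-14/11 + 0)*(-441) = -14/11*(-441) = 6174/11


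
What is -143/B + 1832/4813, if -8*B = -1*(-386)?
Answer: 3106612/928909 ≈ 3.3444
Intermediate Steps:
B = -193/4 (B = -(-1)*(-386)/8 = -1/8*386 = -193/4 ≈ -48.250)
-143/B + 1832/4813 = -143/(-193/4) + 1832/4813 = -143*(-4/193) + 1832*(1/4813) = 572/193 + 1832/4813 = 3106612/928909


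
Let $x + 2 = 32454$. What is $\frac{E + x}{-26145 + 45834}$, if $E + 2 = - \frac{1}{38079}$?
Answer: $\frac{1235663549}{749737431} \approx 1.6481$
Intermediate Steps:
$x = 32452$ ($x = -2 + 32454 = 32452$)
$E = - \frac{76159}{38079}$ ($E = -2 - \frac{1}{38079} = - \frac{76159}{38079} \approx -2.0$)
$\frac{E + x}{-26145 + 45834} = \frac{- \frac{76159}{38079} + 32452}{-26145 + 45834} = \frac{1235663549}{38079 \cdot 19689} = \frac{1235663549}{38079} \cdot \frac{1}{19689} = \frac{1235663549}{749737431}$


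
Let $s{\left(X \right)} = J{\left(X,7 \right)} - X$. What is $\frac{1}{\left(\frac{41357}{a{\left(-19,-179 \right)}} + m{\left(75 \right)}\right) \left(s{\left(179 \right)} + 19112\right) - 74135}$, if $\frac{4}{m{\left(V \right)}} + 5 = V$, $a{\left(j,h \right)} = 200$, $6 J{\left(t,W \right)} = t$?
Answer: $\frac{8400}{32324695883} \approx 2.5986 \cdot 10^{-7}$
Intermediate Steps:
$J{\left(t,W \right)} = \frac{t}{6}$
$s{\left(X \right)} = - \frac{5 X}{6}$ ($s{\left(X \right)} = \frac{X}{6} - X = - \frac{5 X}{6}$)
$m{\left(V \right)} = \frac{4}{-5 + V}$
$\frac{1}{\left(\frac{41357}{a{\left(-19,-179 \right)}} + m{\left(75 \right)}\right) \left(s{\left(179 \right)} + 19112\right) - 74135} = \frac{1}{\left(\frac{41357}{200} + \frac{4}{-5 + 75}\right) \left(\left(- \frac{5}{6}\right) 179 + 19112\right) - 74135} = \frac{1}{\left(41357 \cdot \frac{1}{200} + \frac{4}{70}\right) \left(- \frac{895}{6} + 19112\right) - 74135} = \frac{1}{\left(\frac{41357}{200} + 4 \cdot \frac{1}{70}\right) \frac{113777}{6} - 74135} = \frac{1}{\left(\frac{41357}{200} + \frac{2}{35}\right) \frac{113777}{6} - 74135} = \frac{1}{\frac{289579}{1400} \cdot \frac{113777}{6} - 74135} = \frac{1}{\frac{32947429883}{8400} - 74135} = \frac{1}{\frac{32324695883}{8400}} = \frac{8400}{32324695883}$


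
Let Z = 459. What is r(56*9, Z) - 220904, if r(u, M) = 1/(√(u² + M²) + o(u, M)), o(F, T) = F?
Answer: -5171141792/23409 + √5737/23409 ≈ -2.2090e+5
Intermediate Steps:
r(u, M) = 1/(u + √(M² + u²)) (r(u, M) = 1/(√(u² + M²) + u) = 1/(√(M² + u²) + u) = 1/(u + √(M² + u²)))
r(56*9, Z) - 220904 = 1/(56*9 + √(459² + (56*9)²)) - 220904 = 1/(504 + √(210681 + 504²)) - 220904 = 1/(504 + √(210681 + 254016)) - 220904 = 1/(504 + √464697) - 220904 = 1/(504 + 9*√5737) - 220904 = -220904 + 1/(504 + 9*√5737)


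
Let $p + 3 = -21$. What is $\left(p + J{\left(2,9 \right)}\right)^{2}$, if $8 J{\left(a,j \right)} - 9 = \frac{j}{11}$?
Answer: $\frac{251001}{484} \approx 518.6$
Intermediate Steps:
$p = -24$ ($p = -3 - 21 = -24$)
$J{\left(a,j \right)} = \frac{9}{8} + \frac{j}{88}$ ($J{\left(a,j \right)} = \frac{9}{8} + \frac{j \frac{1}{11}}{8} = \frac{9}{8} + \frac{\frac{1}{11} j}{8} = \frac{9}{8} + \frac{j}{88}$)
$\left(p + J{\left(2,9 \right)}\right)^{2} = \left(-24 + \left(\frac{9}{8} + \frac{1}{88} \cdot 9\right)\right)^{2} = \left(-24 + \left(\frac{9}{8} + \frac{9}{88}\right)\right)^{2} = \left(-24 + \frac{27}{22}\right)^{2} = \left(- \frac{501}{22}\right)^{2} = \frac{251001}{484}$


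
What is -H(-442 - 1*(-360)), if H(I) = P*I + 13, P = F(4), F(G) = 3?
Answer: 233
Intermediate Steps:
P = 3
H(I) = 13 + 3*I (H(I) = 3*I + 13 = 13 + 3*I)
-H(-442 - 1*(-360)) = -(13 + 3*(-442 - 1*(-360))) = -(13 + 3*(-442 + 360)) = -(13 + 3*(-82)) = -(13 - 246) = -1*(-233) = 233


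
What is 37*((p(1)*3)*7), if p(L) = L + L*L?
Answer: 1554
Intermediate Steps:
p(L) = L + L²
37*((p(1)*3)*7) = 37*(((1*(1 + 1))*3)*7) = 37*(((1*2)*3)*7) = 37*((2*3)*7) = 37*(6*7) = 37*42 = 1554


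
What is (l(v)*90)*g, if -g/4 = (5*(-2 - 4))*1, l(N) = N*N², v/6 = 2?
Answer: 18662400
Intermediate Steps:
v = 12 (v = 6*2 = 12)
l(N) = N³
g = 120 (g = -4*5*(-2 - 4) = -4*5*(-6) = -(-120) = -4*(-30) = 120)
(l(v)*90)*g = (12³*90)*120 = (1728*90)*120 = 155520*120 = 18662400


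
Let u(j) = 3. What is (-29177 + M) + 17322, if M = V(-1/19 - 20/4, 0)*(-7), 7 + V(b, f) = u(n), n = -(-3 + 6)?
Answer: -11827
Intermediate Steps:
n = -3 (n = -1*3 = -3)
V(b, f) = -4 (V(b, f) = -7 + 3 = -4)
M = 28 (M = -4*(-7) = 28)
(-29177 + M) + 17322 = (-29177 + 28) + 17322 = -29149 + 17322 = -11827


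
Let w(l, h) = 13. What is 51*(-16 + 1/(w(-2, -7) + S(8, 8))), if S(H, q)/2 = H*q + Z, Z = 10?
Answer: -131325/161 ≈ -815.68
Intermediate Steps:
S(H, q) = 20 + 2*H*q (S(H, q) = 2*(H*q + 10) = 2*(10 + H*q) = 20 + 2*H*q)
51*(-16 + 1/(w(-2, -7) + S(8, 8))) = 51*(-16 + 1/(13 + (20 + 2*8*8))) = 51*(-16 + 1/(13 + (20 + 128))) = 51*(-16 + 1/(13 + 148)) = 51*(-16 + 1/161) = 51*(-2575/161) = -131325/161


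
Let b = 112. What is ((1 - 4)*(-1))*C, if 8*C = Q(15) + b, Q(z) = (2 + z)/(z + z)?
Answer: 3377/80 ≈ 42.213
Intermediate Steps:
Q(z) = (2 + z)/(2*z) (Q(z) = (2 + z)/((2*z)) = (2 + z)*(1/(2*z)) = (2 + z)/(2*z))
C = 3377/240 (C = ((½)*(2 + 15)/15 + 112)/8 = ((½)*(1/15)*17 + 112)/8 = (17/30 + 112)/8 = (⅛)*(3377/30) = 3377/240 ≈ 14.071)
((1 - 4)*(-1))*C = ((1 - 4)*(-1))*(3377/240) = -3*(-1)*(3377/240) = 3*(3377/240) = 3377/80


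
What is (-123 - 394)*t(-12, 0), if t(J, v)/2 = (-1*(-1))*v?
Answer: 0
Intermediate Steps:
t(J, v) = 2*v (t(J, v) = 2*((-1*(-1))*v) = 2*(1*v) = 2*v)
(-123 - 394)*t(-12, 0) = (-123 - 394)*(2*0) = -517*0 = 0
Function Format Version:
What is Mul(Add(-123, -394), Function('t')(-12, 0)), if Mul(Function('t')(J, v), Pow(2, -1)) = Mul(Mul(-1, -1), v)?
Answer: 0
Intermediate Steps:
Function('t')(J, v) = Mul(2, v) (Function('t')(J, v) = Mul(2, Mul(Mul(-1, -1), v)) = Mul(2, Mul(1, v)) = Mul(2, v))
Mul(Add(-123, -394), Function('t')(-12, 0)) = Mul(Add(-123, -394), Mul(2, 0)) = Mul(-517, 0) = 0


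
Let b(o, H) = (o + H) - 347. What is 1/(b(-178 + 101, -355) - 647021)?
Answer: -1/647800 ≈ -1.5437e-6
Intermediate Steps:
b(o, H) = -347 + H + o (b(o, H) = (H + o) - 347 = -347 + H + o)
1/(b(-178 + 101, -355) - 647021) = 1/((-347 - 355 + (-178 + 101)) - 647021) = 1/((-347 - 355 - 77) - 647021) = 1/(-779 - 647021) = 1/(-647800) = -1/647800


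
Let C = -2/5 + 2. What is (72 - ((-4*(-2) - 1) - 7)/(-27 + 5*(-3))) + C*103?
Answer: 1184/5 ≈ 236.80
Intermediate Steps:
C = 8/5 (C = -2*⅕ + 2 = -⅖ + 2 = 8/5 ≈ 1.6000)
(72 - ((-4*(-2) - 1) - 7)/(-27 + 5*(-3))) + C*103 = (72 - ((-4*(-2) - 1) - 7)/(-27 + 5*(-3))) + (8/5)*103 = (72 - ((8 - 1) - 7)/(-27 - 15)) + 824/5 = (72 - (7 - 7)/(-42)) + 824/5 = (72 - 0*(-1)/42) + 824/5 = (72 - 1*0) + 824/5 = (72 + 0) + 824/5 = 72 + 824/5 = 1184/5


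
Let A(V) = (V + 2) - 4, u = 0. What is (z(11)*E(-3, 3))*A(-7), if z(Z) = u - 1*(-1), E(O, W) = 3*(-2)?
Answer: 54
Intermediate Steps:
A(V) = -2 + V (A(V) = (2 + V) - 4 = -2 + V)
E(O, W) = -6
z(Z) = 1 (z(Z) = 0 - 1*(-1) = 0 + 1 = 1)
(z(11)*E(-3, 3))*A(-7) = (1*(-6))*(-2 - 7) = -6*(-9) = 54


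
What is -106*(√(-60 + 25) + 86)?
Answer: -9116 - 106*I*√35 ≈ -9116.0 - 627.1*I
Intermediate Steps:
-106*(√(-60 + 25) + 86) = -106*(√(-35) + 86) = -106*(I*√35 + 86) = -106*(86 + I*√35) = -9116 - 106*I*√35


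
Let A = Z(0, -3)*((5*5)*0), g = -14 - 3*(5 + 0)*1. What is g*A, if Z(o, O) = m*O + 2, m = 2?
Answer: 0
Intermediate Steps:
Z(o, O) = 2 + 2*O (Z(o, O) = 2*O + 2 = 2 + 2*O)
g = -29 (g = -14 - 3*5*1 = -14 - 3*5 = -14 - 1*15 = -14 - 15 = -29)
A = 0 (A = (2 + 2*(-3))*((5*5)*0) = (2 - 6)*(25*0) = -4*0 = 0)
g*A = -29*0 = 0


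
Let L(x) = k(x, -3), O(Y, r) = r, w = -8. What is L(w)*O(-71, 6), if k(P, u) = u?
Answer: -18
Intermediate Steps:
L(x) = -3
L(w)*O(-71, 6) = -3*6 = -18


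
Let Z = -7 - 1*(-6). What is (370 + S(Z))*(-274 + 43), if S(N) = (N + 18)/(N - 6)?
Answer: -84909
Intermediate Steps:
Z = -1 (Z = -7 + 6 = -1)
S(N) = (18 + N)/(-6 + N)
(370 + S(Z))*(-274 + 43) = (370 + (18 - 1)/(-6 - 1))*(-274 + 43) = (370 + 17/(-7))*(-231) = (370 - 1/7*17)*(-231) = (370 - 17/7)*(-231) = (2573/7)*(-231) = -84909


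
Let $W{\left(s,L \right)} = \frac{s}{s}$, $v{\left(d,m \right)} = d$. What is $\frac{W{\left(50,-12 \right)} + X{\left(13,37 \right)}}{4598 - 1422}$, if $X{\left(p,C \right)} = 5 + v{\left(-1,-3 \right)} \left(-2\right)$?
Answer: $\frac{1}{397} \approx 0.0025189$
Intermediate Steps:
$W{\left(s,L \right)} = 1$
$X{\left(p,C \right)} = 7$ ($X{\left(p,C \right)} = 5 - -2 = 5 + 2 = 7$)
$\frac{W{\left(50,-12 \right)} + X{\left(13,37 \right)}}{4598 - 1422} = \frac{1 + 7}{4598 - 1422} = \frac{8}{3176} = 8 \cdot \frac{1}{3176} = \frac{1}{397}$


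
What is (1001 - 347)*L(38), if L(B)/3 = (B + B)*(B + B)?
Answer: 11332512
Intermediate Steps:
L(B) = 12*B² (L(B) = 3*((B + B)*(B + B)) = 3*((2*B)*(2*B)) = 3*(4*B²) = 12*B²)
(1001 - 347)*L(38) = (1001 - 347)*(12*38²) = 654*(12*1444) = 654*17328 = 11332512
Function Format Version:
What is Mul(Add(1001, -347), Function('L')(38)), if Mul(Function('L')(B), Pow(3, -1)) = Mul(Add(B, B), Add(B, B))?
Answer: 11332512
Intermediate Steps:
Function('L')(B) = Mul(12, Pow(B, 2)) (Function('L')(B) = Mul(3, Mul(Add(B, B), Add(B, B))) = Mul(3, Mul(Mul(2, B), Mul(2, B))) = Mul(3, Mul(4, Pow(B, 2))) = Mul(12, Pow(B, 2)))
Mul(Add(1001, -347), Function('L')(38)) = Mul(Add(1001, -347), Mul(12, Pow(38, 2))) = Mul(654, Mul(12, 1444)) = Mul(654, 17328) = 11332512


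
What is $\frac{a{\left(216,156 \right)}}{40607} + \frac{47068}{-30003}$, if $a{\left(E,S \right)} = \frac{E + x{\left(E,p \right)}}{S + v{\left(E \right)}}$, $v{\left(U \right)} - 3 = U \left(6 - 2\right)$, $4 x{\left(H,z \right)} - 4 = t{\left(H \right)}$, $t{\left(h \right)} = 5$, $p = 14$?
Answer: $- \frac{2606991205591}{1661804603844} \approx -1.5688$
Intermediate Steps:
$x{\left(H,z \right)} = \frac{9}{4}$ ($x{\left(H,z \right)} = 1 + \frac{1}{4} \cdot 5 = 1 + \frac{5}{4} = \frac{9}{4}$)
$v{\left(U \right)} = 3 + 4 U$ ($v{\left(U \right)} = 3 + U \left(6 - 2\right) = 3 + U 4 = 3 + 4 U$)
$a{\left(E,S \right)} = \frac{\frac{9}{4} + E}{3 + S + 4 E}$ ($a{\left(E,S \right)} = \frac{E + \frac{9}{4}}{S + \left(3 + 4 E\right)} = \frac{\frac{9}{4} + E}{3 + S + 4 E}$)
$\frac{a{\left(216,156 \right)}}{40607} + \frac{47068}{-30003} = \frac{\frac{1}{3 + 156 + 4 \cdot 216} \left(\frac{9}{4} + 216\right)}{40607} + \frac{47068}{-30003} = \frac{1}{3 + 156 + 864} \cdot \frac{873}{4} \cdot \frac{1}{40607} + 47068 \left(- \frac{1}{30003}\right) = \frac{1}{1023} \cdot \frac{873}{4} \cdot \frac{1}{40607} - \frac{47068}{30003} = \frac{291}{1364} \cdot \frac{1}{40607} - \frac{47068}{30003} = \frac{291}{55387948} - \frac{47068}{30003} = - \frac{2606991205591}{1661804603844}$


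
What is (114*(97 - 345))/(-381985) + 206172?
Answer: 78754639692/381985 ≈ 2.0617e+5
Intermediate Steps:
(114*(97 - 345))/(-381985) + 206172 = (114*(-248))*(-1/381985) + 206172 = -28272*(-1/381985) + 206172 = 28272/381985 + 206172 = 78754639692/381985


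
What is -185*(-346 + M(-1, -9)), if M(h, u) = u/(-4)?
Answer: 254375/4 ≈ 63594.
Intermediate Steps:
M(h, u) = -u/4
-185*(-346 + M(-1, -9)) = -185*(-346 - 1/4*(-9)) = -185*(-346 + 9/4) = -185*(-1375/4) = 254375/4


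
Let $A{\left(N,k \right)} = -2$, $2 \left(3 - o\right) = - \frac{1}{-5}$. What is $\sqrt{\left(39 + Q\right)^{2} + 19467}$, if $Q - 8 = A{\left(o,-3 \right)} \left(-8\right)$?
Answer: $6 \sqrt{651} \approx 153.09$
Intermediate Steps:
$o = \frac{29}{10}$ ($o = 3 - \frac{\left(-1\right) \frac{1}{-5}}{2} = 3 - \frac{\left(-1\right) \left(- \frac{1}{5}\right)}{2} = 3 - \frac{1}{10} = \frac{29}{10} \approx 2.9$)
$Q = 24$ ($Q = 8 - -16 = 8 + 16 = 24$)
$\sqrt{\left(39 + Q\right)^{2} + 19467} = \sqrt{\left(39 + 24\right)^{2} + 19467} = \sqrt{63^{2} + 19467} = \sqrt{3969 + 19467} = \sqrt{23436} = 6 \sqrt{651}$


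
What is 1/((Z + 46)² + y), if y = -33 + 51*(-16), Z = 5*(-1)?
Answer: 1/832 ≈ 0.0012019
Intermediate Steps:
Z = -5
y = -849 (y = -33 - 816 = -849)
1/((Z + 46)² + y) = 1/((-5 + 46)² - 849) = 1/(41² - 849) = 1/(1681 - 849) = 1/832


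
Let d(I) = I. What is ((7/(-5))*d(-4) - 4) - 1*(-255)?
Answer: 1283/5 ≈ 256.60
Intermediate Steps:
((7/(-5))*d(-4) - 4) - 1*(-255) = ((7/(-5))*(-4) - 4) - 1*(-255) = ((7*(-⅕))*(-4) - 4) + 255 = (-7/5*(-4) - 4) + 255 = (28/5 - 4) + 255 = 8/5 + 255 = 1283/5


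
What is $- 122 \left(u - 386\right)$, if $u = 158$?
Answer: $27816$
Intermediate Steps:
$- 122 \left(u - 386\right) = - 122 \left(158 - 386\right) = \left(-122\right) \left(-228\right) = 27816$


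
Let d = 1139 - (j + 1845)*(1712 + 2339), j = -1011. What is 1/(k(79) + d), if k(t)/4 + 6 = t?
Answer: -1/3377103 ≈ -2.9611e-7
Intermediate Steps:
k(t) = -24 + 4*t
d = -3377395 (d = 1139 - (-1011 + 1845)*(1712 + 2339) = 1139 - 834*4051 = 1139 - 1*3378534 = 1139 - 3378534 = -3377395)
1/(k(79) + d) = 1/((-24 + 4*79) - 3377395) = 1/((-24 + 316) - 3377395) = 1/(292 - 3377395) = 1/(-3377103) = -1/3377103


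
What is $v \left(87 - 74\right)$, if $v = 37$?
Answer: $481$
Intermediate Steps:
$v \left(87 - 74\right) = 37 \left(87 - 74\right) = 37 \cdot 13 = 481$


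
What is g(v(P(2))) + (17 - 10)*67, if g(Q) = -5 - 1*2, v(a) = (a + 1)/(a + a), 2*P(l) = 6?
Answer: 462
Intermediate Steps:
P(l) = 3 (P(l) = (1/2)*6 = 3)
v(a) = (1 + a)/(2*a) (v(a) = (1 + a)/((2*a)) = (1 + a)*(1/(2*a)) = (1 + a)/(2*a))
g(Q) = -7 (g(Q) = -5 - 2 = -7)
g(v(P(2))) + (17 - 10)*67 = -7 + (17 - 10)*67 = -7 + 7*67 = -7 + 469 = 462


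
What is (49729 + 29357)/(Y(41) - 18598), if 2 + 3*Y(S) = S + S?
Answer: -118629/27857 ≈ -4.2585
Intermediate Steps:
Y(S) = -2/3 + 2*S/3 (Y(S) = -2/3 + (S + S)/3 = -2/3 + (2*S)/3 = -2/3 + 2*S/3)
(49729 + 29357)/(Y(41) - 18598) = (49729 + 29357)/((-2/3 + (2/3)*41) - 18598) = 79086/((-2/3 + 82/3) - 18598) = 79086/(80/3 - 18598) = 79086/(-55714/3) = 79086*(-3/55714) = -118629/27857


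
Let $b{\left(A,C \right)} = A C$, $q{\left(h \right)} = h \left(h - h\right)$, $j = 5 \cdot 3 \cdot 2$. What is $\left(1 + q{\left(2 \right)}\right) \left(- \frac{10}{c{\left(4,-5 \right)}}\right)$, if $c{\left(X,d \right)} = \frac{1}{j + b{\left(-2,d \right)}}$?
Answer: $-400$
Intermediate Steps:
$j = 30$ ($j = 15 \cdot 2 = 30$)
$q{\left(h \right)} = 0$ ($q{\left(h \right)} = h 0 = 0$)
$c{\left(X,d \right)} = \frac{1}{30 - 2 d}$
$\left(1 + q{\left(2 \right)}\right) \left(- \frac{10}{c{\left(4,-5 \right)}}\right) = \left(1 + 0\right) \left(- \frac{10}{\left(-1\right) \frac{1}{-30 + 2 \left(-5\right)}}\right) = 1 \left(- \frac{10}{\left(-1\right) \frac{1}{-30 - 10}}\right) = 1 \left(- \frac{10}{\left(-1\right) \frac{1}{-40}}\right) = 1 \left(- \frac{10}{\left(-1\right) \left(- \frac{1}{40}\right)}\right) = 1 \left(- 10 \frac{1}{\frac{1}{40}}\right) = 1 \left(\left(-10\right) 40\right) = 1 \left(-400\right) = -400$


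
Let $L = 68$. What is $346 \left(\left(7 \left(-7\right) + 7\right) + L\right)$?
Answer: $8996$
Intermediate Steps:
$346 \left(\left(7 \left(-7\right) + 7\right) + L\right) = 346 \left(\left(7 \left(-7\right) + 7\right) + 68\right) = 346 \left(\left(-49 + 7\right) + 68\right) = 346 \left(-42 + 68\right) = 346 \cdot 26 = 8996$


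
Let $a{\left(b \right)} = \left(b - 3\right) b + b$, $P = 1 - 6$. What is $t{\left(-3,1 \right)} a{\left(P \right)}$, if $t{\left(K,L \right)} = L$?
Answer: $35$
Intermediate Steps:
$P = -5$ ($P = 1 - 6 = -5$)
$a{\left(b \right)} = b + b \left(-3 + b\right)$ ($a{\left(b \right)} = \left(-3 + b\right) b + b = b \left(-3 + b\right) + b = b + b \left(-3 + b\right)$)
$t{\left(-3,1 \right)} a{\left(P \right)} = 1 \left(- 5 \left(-2 - 5\right)\right) = 1 \left(\left(-5\right) \left(-7\right)\right) = 1 \cdot 35 = 35$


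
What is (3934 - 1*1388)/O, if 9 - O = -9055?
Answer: 1273/4532 ≈ 0.28089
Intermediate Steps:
O = 9064 (O = 9 - 1*(-9055) = 9 + 9055 = 9064)
(3934 - 1*1388)/O = (3934 - 1*1388)/9064 = (3934 - 1388)*(1/9064) = 2546*(1/9064) = 1273/4532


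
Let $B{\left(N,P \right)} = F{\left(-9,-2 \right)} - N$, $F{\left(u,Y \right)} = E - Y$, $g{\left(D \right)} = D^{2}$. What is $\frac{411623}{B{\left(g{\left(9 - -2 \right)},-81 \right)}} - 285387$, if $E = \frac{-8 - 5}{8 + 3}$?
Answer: $- \frac{381809467}{1322} \approx -2.8881 \cdot 10^{5}$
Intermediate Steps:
$E = - \frac{13}{11} \approx -1.1818$
$F{\left(u,Y \right)} = - \frac{13}{11} - Y$
$B{\left(N,P \right)} = \frac{9}{11} - N$ ($B{\left(N,P \right)} = \left(- \frac{13}{11} - -2\right) - N = \left(- \frac{13}{11} + 2\right) - N = \frac{9}{11} - N$)
$\frac{411623}{B{\left(g{\left(9 - -2 \right)},-81 \right)}} - 285387 = \frac{411623}{\frac{9}{11} - \left(9 - -2\right)^{2}} - 285387 = \frac{411623}{\frac{9}{11} - \left(9 + 2\right)^{2}} - 285387 = \frac{411623}{\frac{9}{11} - 11^{2}} - 285387 = \frac{411623}{\frac{9}{11} - 121} - 285387 = \frac{411623}{- \frac{1322}{11}} - 285387 = 411623 \left(- \frac{11}{1322}\right) - 285387 = - \frac{4527853}{1322} - 285387 = - \frac{381809467}{1322}$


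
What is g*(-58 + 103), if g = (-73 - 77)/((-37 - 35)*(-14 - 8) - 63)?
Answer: -750/169 ≈ -4.4379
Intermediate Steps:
g = -50/507 (g = -150/(-72*(-22) - 63) = -150/(1584 - 63) = -150/1521 = -150*1/1521 = -50/507 ≈ -0.098619)
g*(-58 + 103) = -50*(-58 + 103)/507 = -50/507*45 = -750/169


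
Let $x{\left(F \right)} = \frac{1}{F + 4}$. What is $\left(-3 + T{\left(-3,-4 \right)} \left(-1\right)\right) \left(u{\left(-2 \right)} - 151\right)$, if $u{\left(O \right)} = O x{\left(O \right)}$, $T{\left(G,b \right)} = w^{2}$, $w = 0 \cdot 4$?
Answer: $456$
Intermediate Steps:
$x{\left(F \right)} = \frac{1}{4 + F}$
$w = 0$
$T{\left(G,b \right)} = 0$ ($T{\left(G,b \right)} = 0^{2} = 0$)
$u{\left(O \right)} = \frac{O}{4 + O}$
$\left(-3 + T{\left(-3,-4 \right)} \left(-1\right)\right) \left(u{\left(-2 \right)} - 151\right) = \left(-3 + 0 \left(-1\right)\right) \left(- \frac{2}{4 - 2} - 151\right) = \left(-3 + 0\right) \left(- \frac{2}{2} - 151\right) = - 3 \left(\left(-2\right) \frac{1}{2} - 151\right) = - 3 \left(-1 - 151\right) = \left(-3\right) \left(-152\right) = 456$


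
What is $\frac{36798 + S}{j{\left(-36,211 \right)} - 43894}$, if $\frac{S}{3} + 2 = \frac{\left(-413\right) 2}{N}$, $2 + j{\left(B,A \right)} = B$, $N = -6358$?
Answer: $- \frac{5569667}{6650468} \approx -0.83749$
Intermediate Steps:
$j{\left(B,A \right)} = -2 + B$
$S = - \frac{17835}{3179}$ ($S = -6 + 3 \frac{\left(-413\right) 2}{-6358} = -6 + 3 \left(\left(-826\right) \left(- \frac{1}{6358}\right)\right) = -6 + 3 \cdot \frac{413}{3179} = -6 + \frac{1239}{3179} = - \frac{17835}{3179} \approx -5.6103$)
$\frac{36798 + S}{j{\left(-36,211 \right)} - 43894} = \frac{36798 - \frac{17835}{3179}}{\left(-2 - 36\right) - 43894} = \frac{116963007}{3179 \left(-38 - 43894\right)} = \frac{116963007}{3179 \left(-43932\right)} = \frac{116963007}{3179} \left(- \frac{1}{43932}\right) = - \frac{5569667}{6650468}$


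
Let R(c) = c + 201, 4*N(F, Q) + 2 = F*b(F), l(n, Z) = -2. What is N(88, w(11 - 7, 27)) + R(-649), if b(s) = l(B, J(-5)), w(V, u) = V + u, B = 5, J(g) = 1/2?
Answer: -985/2 ≈ -492.50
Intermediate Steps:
J(g) = 1/2
b(s) = -2
N(F, Q) = -1/2 - F/2 (N(F, Q) = -1/2 + (F*(-2))/4 = -1/2 + (-2*F)/4 = -1/2 - F/2)
R(c) = 201 + c
N(88, w(11 - 7, 27)) + R(-649) = (-1/2 - 1/2*88) + (201 - 649) = (-1/2 - 44) - 448 = -89/2 - 448 = -985/2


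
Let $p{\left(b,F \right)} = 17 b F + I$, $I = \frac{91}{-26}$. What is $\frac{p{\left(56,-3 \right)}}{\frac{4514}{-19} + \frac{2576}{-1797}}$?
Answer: $\frac{195263817}{16321204} \approx 11.964$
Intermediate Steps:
$I = - \frac{7}{2}$ ($I = 91 \left(- \frac{1}{26}\right) = - \frac{7}{2} \approx -3.5$)
$p{\left(b,F \right)} = - \frac{7}{2} + 17 F b$ ($p{\left(b,F \right)} = 17 b F - \frac{7}{2} = 17 F b - \frac{7}{2} = - \frac{7}{2} + 17 F b$)
$\frac{p{\left(56,-3 \right)}}{\frac{4514}{-19} + \frac{2576}{-1797}} = \frac{- \frac{7}{2} + 17 \left(-3\right) 56}{\frac{4514}{-19} + \frac{2576}{-1797}} = \frac{- \frac{7}{2} - 2856}{4514 \left(- \frac{1}{19}\right) + 2576 \left(- \frac{1}{1797}\right)} = - \frac{5719}{2 \left(- \frac{4514}{19} - \frac{2576}{1797}\right)} = - \frac{5719}{2 \left(- \frac{8160602}{34143}\right)} = \left(- \frac{5719}{2}\right) \left(- \frac{34143}{8160602}\right) = \frac{195263817}{16321204}$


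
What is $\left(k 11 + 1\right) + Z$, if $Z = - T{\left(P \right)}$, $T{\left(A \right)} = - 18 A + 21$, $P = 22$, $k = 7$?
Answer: $453$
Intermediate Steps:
$T{\left(A \right)} = 21 - 18 A$
$Z = 375$ ($Z = - (21 - 396) = \left(-1\right) \left(-375\right) = 375$)
$\left(k 11 + 1\right) + Z = \left(7 \cdot 11 + 1\right) + 375 = \left(77 + 1\right) + 375 = 78 + 375 = 453$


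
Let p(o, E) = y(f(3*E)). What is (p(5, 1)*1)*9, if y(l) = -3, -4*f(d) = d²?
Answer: -27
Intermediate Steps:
f(d) = -d²/4
p(o, E) = -3
(p(5, 1)*1)*9 = -3*1*9 = -3*9 = -27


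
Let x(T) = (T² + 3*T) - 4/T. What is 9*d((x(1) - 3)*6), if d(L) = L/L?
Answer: 9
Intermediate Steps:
x(T) = T² - 4/T + 3*T
d(L) = 1
9*d((x(1) - 3)*6) = 9*1 = 9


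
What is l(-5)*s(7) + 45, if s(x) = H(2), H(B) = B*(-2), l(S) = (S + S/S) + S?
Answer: 81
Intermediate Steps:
l(S) = 1 + 2*S (l(S) = (S + 1) + S = (1 + S) + S = 1 + 2*S)
H(B) = -2*B
s(x) = -4 (s(x) = -2*2 = -4)
l(-5)*s(7) + 45 = (1 + 2*(-5))*(-4) + 45 = (1 - 10)*(-4) + 45 = -9*(-4) + 45 = 36 + 45 = 81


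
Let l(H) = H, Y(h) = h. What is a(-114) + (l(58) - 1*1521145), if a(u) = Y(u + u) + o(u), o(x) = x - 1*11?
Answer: -1521440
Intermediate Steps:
o(x) = -11 + x (o(x) = x - 11 = -11 + x)
a(u) = -11 + 3*u (a(u) = (u + u) + (-11 + u) = 2*u + (-11 + u) = -11 + 3*u)
a(-114) + (l(58) - 1*1521145) = (-11 + 3*(-114)) + (58 - 1*1521145) = (-11 - 342) + (58 - 1521145) = -353 - 1521087 = -1521440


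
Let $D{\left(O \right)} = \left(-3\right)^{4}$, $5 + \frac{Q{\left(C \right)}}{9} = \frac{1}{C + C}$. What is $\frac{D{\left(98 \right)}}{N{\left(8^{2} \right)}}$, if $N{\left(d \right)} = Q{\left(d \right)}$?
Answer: $- \frac{128}{71} \approx -1.8028$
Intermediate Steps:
$Q{\left(C \right)} = -45 + \frac{9}{2 C}$ ($Q{\left(C \right)} = -45 + \frac{9}{C + C} = -45 + \frac{9}{2 C}$)
$D{\left(O \right)} = 81$
$N{\left(d \right)} = -45 + \frac{9}{2 d}$
$\frac{D{\left(98 \right)}}{N{\left(8^{2} \right)}} = \frac{81}{-45 + \frac{9}{2 \cdot 8^{2}}} = \frac{81}{-45 + \frac{9}{2 \cdot 64}} = \frac{81}{-45 + \frac{9}{2} \cdot \frac{1}{64}} = \frac{81}{-45 + \frac{9}{128}} = \frac{81}{- \frac{5751}{128}} = 81 \left(- \frac{128}{5751}\right) = - \frac{128}{71}$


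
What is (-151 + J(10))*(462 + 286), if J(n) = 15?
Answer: -101728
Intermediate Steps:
(-151 + J(10))*(462 + 286) = (-151 + 15)*(462 + 286) = -136*748 = -101728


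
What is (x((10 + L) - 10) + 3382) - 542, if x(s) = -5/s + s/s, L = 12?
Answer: 34087/12 ≈ 2840.6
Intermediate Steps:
x(s) = 1 - 5/s (x(s) = -5/s + 1 = 1 - 5/s)
(x((10 + L) - 10) + 3382) - 542 = ((-5 + ((10 + 12) - 10))/((10 + 12) - 10) + 3382) - 542 = ((-5 + (22 - 10))/(22 - 10) + 3382) - 542 = ((-5 + 12)/12 + 3382) - 542 = ((1/12)*7 + 3382) - 542 = (7/12 + 3382) - 542 = 40591/12 - 542 = 34087/12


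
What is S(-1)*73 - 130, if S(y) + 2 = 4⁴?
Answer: 18412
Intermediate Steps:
S(y) = 254 (S(y) = -2 + 4⁴ = -2 + 256 = 254)
S(-1)*73 - 130 = 254*73 - 130 = 18542 - 130 = 18412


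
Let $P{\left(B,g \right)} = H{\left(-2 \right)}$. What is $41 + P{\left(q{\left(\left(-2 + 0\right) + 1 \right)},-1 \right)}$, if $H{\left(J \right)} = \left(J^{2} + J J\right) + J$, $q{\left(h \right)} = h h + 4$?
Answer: $47$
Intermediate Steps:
$q{\left(h \right)} = 4 + h^{2}$ ($q{\left(h \right)} = h^{2} + 4 = 4 + h^{2}$)
$H{\left(J \right)} = J + 2 J^{2}$ ($H{\left(J \right)} = \left(J^{2} + J^{2}\right) + J = 2 J^{2} + J = J + 2 J^{2}$)
$P{\left(B,g \right)} = 6$ ($P{\left(B,g \right)} = - 2 \left(1 + 2 \left(-2\right)\right) = - 2 \left(1 - 4\right) = \left(-2\right) \left(-3\right) = 6$)
$41 + P{\left(q{\left(\left(-2 + 0\right) + 1 \right)},-1 \right)} = 41 + 6 = 47$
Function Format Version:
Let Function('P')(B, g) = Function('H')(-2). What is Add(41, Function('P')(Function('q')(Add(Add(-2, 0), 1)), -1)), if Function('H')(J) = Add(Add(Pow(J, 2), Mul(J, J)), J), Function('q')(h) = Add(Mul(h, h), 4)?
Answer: 47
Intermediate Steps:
Function('q')(h) = Add(4, Pow(h, 2)) (Function('q')(h) = Add(Pow(h, 2), 4) = Add(4, Pow(h, 2)))
Function('H')(J) = Add(J, Mul(2, Pow(J, 2))) (Function('H')(J) = Add(Add(Pow(J, 2), Pow(J, 2)), J) = Add(Mul(2, Pow(J, 2)), J) = Add(J, Mul(2, Pow(J, 2))))
Function('P')(B, g) = 6 (Function('P')(B, g) = Mul(-2, Add(1, Mul(2, -2))) = Mul(-2, Add(1, -4)) = Mul(-2, -3) = 6)
Add(41, Function('P')(Function('q')(Add(Add(-2, 0), 1)), -1)) = Add(41, 6) = 47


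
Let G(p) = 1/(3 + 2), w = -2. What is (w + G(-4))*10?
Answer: -18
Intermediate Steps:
G(p) = 1/5
(w + G(-4))*10 = (-2 + 1/5)*10 = -9/5*10 = -18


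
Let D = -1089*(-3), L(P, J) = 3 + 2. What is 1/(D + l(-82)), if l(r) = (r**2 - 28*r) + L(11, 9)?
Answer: 1/12292 ≈ 8.1354e-5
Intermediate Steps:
L(P, J) = 5
D = 3267
l(r) = 5 + r**2 - 28*r (l(r) = (r**2 - 28*r) + 5 = 5 + r**2 - 28*r)
1/(D + l(-82)) = 1/(3267 + (5 + (-82)**2 - 28*(-82))) = 1/(3267 + (5 + 6724 + 2296)) = 1/(3267 + 9025) = 1/12292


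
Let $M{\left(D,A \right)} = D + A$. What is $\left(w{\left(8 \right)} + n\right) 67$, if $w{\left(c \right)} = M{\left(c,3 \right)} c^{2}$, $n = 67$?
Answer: $51657$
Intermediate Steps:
$M{\left(D,A \right)} = A + D$
$w{\left(c \right)} = c^{2} \left(3 + c\right)$ ($w{\left(c \right)} = \left(3 + c\right) c^{2} = c^{2} \left(3 + c\right)$)
$\left(w{\left(8 \right)} + n\right) 67 = \left(8^{2} \left(3 + 8\right) + 67\right) 67 = \left(64 \cdot 11 + 67\right) 67 = \left(704 + 67\right) 67 = 771 \cdot 67 = 51657$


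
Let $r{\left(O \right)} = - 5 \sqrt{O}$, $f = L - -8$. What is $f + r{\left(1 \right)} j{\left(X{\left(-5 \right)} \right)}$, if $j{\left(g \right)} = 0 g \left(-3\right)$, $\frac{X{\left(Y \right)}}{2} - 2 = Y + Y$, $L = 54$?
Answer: $62$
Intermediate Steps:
$X{\left(Y \right)} = 4 + 4 Y$ ($X{\left(Y \right)} = 4 + 2 \left(Y + Y\right) = 4 + 2 \cdot 2 Y = 4 + 4 Y$)
$j{\left(g \right)} = 0$ ($j{\left(g \right)} = 0 \left(-3\right) = 0$)
$f = 62$ ($f = 54 - -8 = 54 + 8 = 62$)
$f + r{\left(1 \right)} j{\left(X{\left(-5 \right)} \right)} = 62 + - 5 \sqrt{1} \cdot 0 = 62 + \left(-5\right) 1 \cdot 0 = 62 - 0 = 62 + 0 = 62$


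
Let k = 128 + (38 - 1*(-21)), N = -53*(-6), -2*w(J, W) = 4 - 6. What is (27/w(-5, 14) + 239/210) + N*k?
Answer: 12493769/210 ≈ 59494.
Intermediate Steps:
w(J, W) = 1 (w(J, W) = -(4 - 6)/2 = -½*(-2) = 1)
N = 318
k = 187 (k = 128 + (38 + 21) = 128 + 59 = 187)
(27/w(-5, 14) + 239/210) + N*k = (27/1 + 239/210) + 318*187 = (27*1 + 239*(1/210)) + 59466 = (27 + 239/210) + 59466 = 5909/210 + 59466 = 12493769/210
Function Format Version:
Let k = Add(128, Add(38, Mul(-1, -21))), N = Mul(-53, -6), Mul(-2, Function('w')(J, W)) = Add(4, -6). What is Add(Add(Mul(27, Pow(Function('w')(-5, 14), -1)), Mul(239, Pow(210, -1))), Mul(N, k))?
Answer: Rational(12493769, 210) ≈ 59494.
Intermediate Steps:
Function('w')(J, W) = 1 (Function('w')(J, W) = Mul(Rational(-1, 2), Add(4, -6)) = Mul(Rational(-1, 2), -2) = 1)
N = 318
k = 187 (k = Add(128, Add(38, 21)) = Add(128, 59) = 187)
Add(Add(Mul(27, Pow(Function('w')(-5, 14), -1)), Mul(239, Pow(210, -1))), Mul(N, k)) = Add(Add(Mul(27, Pow(1, -1)), Mul(239, Pow(210, -1))), Mul(318, 187)) = Add(Add(Mul(27, 1), Mul(239, Rational(1, 210))), 59466) = Add(Add(27, Rational(239, 210)), 59466) = Add(Rational(5909, 210), 59466) = Rational(12493769, 210)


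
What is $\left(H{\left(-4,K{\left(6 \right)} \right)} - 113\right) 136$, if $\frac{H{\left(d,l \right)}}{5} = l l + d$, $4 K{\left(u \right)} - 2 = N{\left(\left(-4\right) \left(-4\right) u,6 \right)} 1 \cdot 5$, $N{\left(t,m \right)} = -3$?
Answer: $- \frac{21811}{2} \approx -10906.0$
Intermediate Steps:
$K{\left(u \right)} = - \frac{13}{4}$ ($K{\left(u \right)} = \frac{1}{2} + \frac{\left(-3\right) 1 \cdot 5}{4} = \frac{1}{2} + \frac{\left(-3\right) 5}{4} = \frac{1}{2} + \frac{1}{4} \left(-15\right) = \frac{1}{2} - \frac{15}{4} = - \frac{13}{4}$)
$H{\left(d,l \right)} = 5 d + 5 l^{2}$ ($H{\left(d,l \right)} = 5 \left(l l + d\right) = 5 \left(l^{2} + d\right) = 5 \left(d + l^{2}\right) = 5 d + 5 l^{2}$)
$\left(H{\left(-4,K{\left(6 \right)} \right)} - 113\right) 136 = \left(\left(5 \left(-4\right) + 5 \left(- \frac{13}{4}\right)^{2}\right) - 113\right) 136 = \left(\left(-20 + 5 \cdot \frac{169}{16}\right) - 113\right) 136 = \left(\left(-20 + \frac{845}{16}\right) - 113\right) 136 = \left(\frac{525}{16} - 113\right) 136 = \left(- \frac{1283}{16}\right) 136 = - \frac{21811}{2}$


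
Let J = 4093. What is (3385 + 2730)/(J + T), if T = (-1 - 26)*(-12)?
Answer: 6115/4417 ≈ 1.3844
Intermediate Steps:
T = 324 (T = -27*(-12) = 324)
(3385 + 2730)/(J + T) = (3385 + 2730)/(4093 + 324) = 6115/4417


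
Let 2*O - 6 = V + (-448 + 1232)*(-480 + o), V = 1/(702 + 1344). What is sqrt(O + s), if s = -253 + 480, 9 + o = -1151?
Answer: I*sqrt(2690207446377)/2046 ≈ 801.65*I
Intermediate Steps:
o = -1160 (o = -9 - 1151 = -1160)
V = 1/2046 ≈ 0.00048876
s = 227
O = -2630652683/4092 (O = 3 + (1/2046 + (-448 + 1232)*(-480 - 1160))/2 = 3 + (1/2046 + 784*(-1640))/2 = 3 + (1/2046 - 1285760)/2 = 3 + (1/2)*(-2630664959/2046) = 3 - 2630664959/4092 = -2630652683/4092 ≈ -6.4288e+5)
sqrt(O + s) = sqrt(-2630652683/4092 + 227) = sqrt(-2629723799/4092) = I*sqrt(2690207446377)/2046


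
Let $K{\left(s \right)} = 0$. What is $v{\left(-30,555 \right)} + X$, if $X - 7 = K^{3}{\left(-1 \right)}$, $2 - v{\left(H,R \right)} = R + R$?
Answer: $-1101$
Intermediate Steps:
$v{\left(H,R \right)} = 2 - 2 R$ ($v{\left(H,R \right)} = 2 - \left(R + R\right) = 2 - 2 R$)
$X = 7$ ($X = 7 + 0^{3} = 7 + 0 = 7$)
$v{\left(-30,555 \right)} + X = \left(2 - 1110\right) + 7 = -1108 + 7 = -1101$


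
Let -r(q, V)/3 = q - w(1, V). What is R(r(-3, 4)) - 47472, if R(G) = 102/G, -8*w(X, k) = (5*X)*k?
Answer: -47404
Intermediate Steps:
w(X, k) = -5*X*k/8
r(q, V) = -3*q - 15*V/8 (r(q, V) = -3*(q - (-5)*V/8) = -3*(q + 5*V/8) = -3*q - 15*V/8)
R(r(-3, 4)) - 47472 = 102/(-3*(-3) - 15/8*4) - 47472 = 102/(9 - 15/2) - 47472 = 102/(3/2) - 47472 = 102*(⅔) - 47472 = 68 - 47472 = -47404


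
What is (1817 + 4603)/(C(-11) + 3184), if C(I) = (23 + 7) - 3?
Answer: 6420/3211 ≈ 1.9994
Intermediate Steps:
C(I) = 27 (C(I) = 30 - 3 = 27)
(1817 + 4603)/(C(-11) + 3184) = (1817 + 4603)/(27 + 3184) = 6420/3211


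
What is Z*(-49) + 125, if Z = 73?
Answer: -3452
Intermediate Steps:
Z*(-49) + 125 = 73*(-49) + 125 = -3577 + 125 = -3452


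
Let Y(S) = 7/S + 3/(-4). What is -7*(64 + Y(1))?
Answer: -1967/4 ≈ -491.75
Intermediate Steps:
Y(S) = -¾ + 7/S (Y(S) = 7/S + 3*(-¼) = 7/S - ¾ = -¾ + 7/S)
-7*(64 + Y(1)) = -7*(64 + (-¾ + 7/1)) = -7*(64 + (-¾ + 7*1)) = -7*(64 + (-¾ + 7)) = -7*(64 + 25/4) = -7*281/4 = -1967/4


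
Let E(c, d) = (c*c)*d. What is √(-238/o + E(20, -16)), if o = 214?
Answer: I*√73286333/107 ≈ 80.007*I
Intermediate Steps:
E(c, d) = d*c² (E(c, d) = c²*d = d*c²)
√(-238/o + E(20, -16)) = √(-238/214 - 16*20²) = √(-238*1/214 - 16*400) = √(-119/107 - 6400) = √(-684919/107) = I*√73286333/107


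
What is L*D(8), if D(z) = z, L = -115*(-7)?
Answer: 6440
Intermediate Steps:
L = 805
L*D(8) = 805*8 = 6440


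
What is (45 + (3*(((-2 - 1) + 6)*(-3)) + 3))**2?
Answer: 441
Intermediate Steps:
(45 + (3*(((-2 - 1) + 6)*(-3)) + 3))**2 = (45 + (3*((-3 + 6)*(-3)) + 3))**2 = (45 + (3*(3*(-3)) + 3))**2 = (45 + (3*(-9) + 3))**2 = (45 + (-27 + 3))**2 = (45 - 24)**2 = 21**2 = 441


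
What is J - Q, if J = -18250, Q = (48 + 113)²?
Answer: -44171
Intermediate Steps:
Q = 25921 (Q = 161² = 25921)
J - Q = -18250 - 1*25921 = -18250 - 25921 = -44171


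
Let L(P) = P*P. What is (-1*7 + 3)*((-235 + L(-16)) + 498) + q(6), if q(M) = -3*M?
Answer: -2094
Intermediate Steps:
L(P) = P**2
(-1*7 + 3)*((-235 + L(-16)) + 498) + q(6) = (-1*7 + 3)*((-235 + (-16)**2) + 498) - 3*6 = (-7 + 3)*((-235 + 256) + 498) - 18 = -4*(21 + 498) - 18 = -4*519 - 18 = -2076 - 18 = -2094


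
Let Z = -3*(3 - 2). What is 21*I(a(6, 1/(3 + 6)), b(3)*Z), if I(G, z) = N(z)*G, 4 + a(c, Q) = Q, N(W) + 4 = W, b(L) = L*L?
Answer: 7595/3 ≈ 2531.7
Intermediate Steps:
b(L) = L²
N(W) = -4 + W
a(c, Q) = -4 + Q
Z = -3 (Z = -3*1 = -3)
I(G, z) = G*(-4 + z) (I(G, z) = (-4 + z)*G = G*(-4 + z))
21*I(a(6, 1/(3 + 6)), b(3)*Z) = 21*((-4 + 1/(3 + 6))*(-4 + 3²*(-3))) = 21*((-4 + 1/9)*(-4 + 9*(-3))) = 21*((-4 + ⅑)*(-4 - 27)) = 21*(-35/9*(-31)) = 21*(1085/9) = 7595/3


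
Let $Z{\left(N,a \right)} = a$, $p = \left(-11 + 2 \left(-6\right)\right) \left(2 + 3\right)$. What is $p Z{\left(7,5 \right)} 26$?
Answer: $-14950$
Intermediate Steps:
$p = -115$ ($p = \left(-11 - 12\right) 5 = \left(-23\right) 5 = -115$)
$p Z{\left(7,5 \right)} 26 = \left(-115\right) 5 \cdot 26 = \left(-575\right) 26 = -14950$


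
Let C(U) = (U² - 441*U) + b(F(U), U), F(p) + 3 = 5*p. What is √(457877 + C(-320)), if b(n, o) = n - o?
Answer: √700114 ≈ 836.73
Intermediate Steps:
F(p) = -3 + 5*p
C(U) = -3 + U² - 437*U (C(U) = (U² - 441*U) + ((-3 + 5*U) - U) = (U² - 441*U) + (-3 + 4*U) = -3 + U² - 437*U)
√(457877 + C(-320)) = √(457877 + (-3 + (-320)² - 437*(-320))) = √(457877 + (-3 + 102400 + 139840)) = √(457877 + 242237) = √700114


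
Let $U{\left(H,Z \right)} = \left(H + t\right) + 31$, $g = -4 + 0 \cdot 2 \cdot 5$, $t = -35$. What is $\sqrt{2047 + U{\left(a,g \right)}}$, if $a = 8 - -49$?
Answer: $10 \sqrt{21} \approx 45.826$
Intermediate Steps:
$g = -4$ ($g = -4 + 0 \cdot 10 = -4 + 0 = -4$)
$a = 57$ ($a = 8 + 49 = 57$)
$U{\left(H,Z \right)} = -4 + H$ ($U{\left(H,Z \right)} = \left(H - 35\right) + 31 = \left(-35 + H\right) + 31 = -4 + H$)
$\sqrt{2047 + U{\left(a,g \right)}} = \sqrt{2047 + \left(-4 + 57\right)} = \sqrt{2047 + 53} = \sqrt{2100} = 10 \sqrt{21}$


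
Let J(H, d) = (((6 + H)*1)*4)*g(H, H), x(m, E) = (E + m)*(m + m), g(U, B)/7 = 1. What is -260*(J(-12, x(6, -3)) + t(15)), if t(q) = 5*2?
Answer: 41080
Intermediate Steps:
g(U, B) = 7 (g(U, B) = 7*1 = 7)
t(q) = 10
x(m, E) = 2*m*(E + m) (x(m, E) = (E + m)*(2*m) = 2*m*(E + m))
J(H, d) = 168 + 28*H (J(H, d) = (((6 + H)*1)*4)*7 = ((6 + H)*4)*7 = (24 + 4*H)*7 = 168 + 28*H)
-260*(J(-12, x(6, -3)) + t(15)) = -260*((168 + 28*(-12)) + 10) = -260*((168 - 336) + 10) = -260*(-168 + 10) = -260*(-158) = 41080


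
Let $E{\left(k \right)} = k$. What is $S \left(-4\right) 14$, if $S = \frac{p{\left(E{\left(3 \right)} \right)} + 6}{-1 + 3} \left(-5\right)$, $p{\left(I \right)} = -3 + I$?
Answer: $840$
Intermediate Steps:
$S = -15$ ($S = \frac{\left(-3 + 3\right) + 6}{-1 + 3} \left(-5\right) = \frac{0 + 6}{2} \left(-5\right) = 6 \cdot \frac{1}{2} \left(-5\right) = 3 \left(-5\right) = -15$)
$S \left(-4\right) 14 = \left(-15\right) \left(-4\right) 14 = 60 \cdot 14 = 840$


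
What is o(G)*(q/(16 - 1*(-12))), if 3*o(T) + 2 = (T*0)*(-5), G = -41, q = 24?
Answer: -4/7 ≈ -0.57143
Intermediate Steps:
o(T) = -2/3 (o(T) = -2/3 + ((T*0)*(-5))/3 = -2/3 + (0*(-5))/3 = -2/3 + (1/3)*0 = -2/3 + 0 = -2/3)
o(G)*(q/(16 - 1*(-12))) = -16/(16 - 1*(-12)) = -16/(16 + 12) = -16/28 = -2/3*6/7 = -4/7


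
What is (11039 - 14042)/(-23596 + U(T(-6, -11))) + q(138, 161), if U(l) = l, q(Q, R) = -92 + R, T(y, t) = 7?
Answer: 543548/7863 ≈ 69.127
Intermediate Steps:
(11039 - 14042)/(-23596 + U(T(-6, -11))) + q(138, 161) = (11039 - 14042)/(-23596 + 7) + (-92 + 161) = -3003/(-23589) + 69 = -3003*(-1/23589) + 69 = 1001/7863 + 69 = 543548/7863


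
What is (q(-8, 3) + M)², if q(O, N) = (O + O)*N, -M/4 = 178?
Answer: 577600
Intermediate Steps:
M = -712 (M = -4*178 = -712)
q(O, N) = 2*N*O (q(O, N) = (2*O)*N = 2*N*O)
(q(-8, 3) + M)² = (2*3*(-8) - 712)² = (-48 - 712)² = (-760)² = 577600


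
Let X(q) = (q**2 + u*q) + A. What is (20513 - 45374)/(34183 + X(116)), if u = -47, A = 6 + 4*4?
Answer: -24861/42209 ≈ -0.58900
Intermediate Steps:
A = 22 (A = 6 + 16 = 22)
X(q) = 22 + q**2 - 47*q (X(q) = (q**2 - 47*q) + 22 = 22 + q**2 - 47*q)
(20513 - 45374)/(34183 + X(116)) = (20513 - 45374)/(34183 + (22 + 116**2 - 47*116)) = -24861/(34183 + (22 + 13456 - 5452)) = -24861/(34183 + 8026) = -24861/42209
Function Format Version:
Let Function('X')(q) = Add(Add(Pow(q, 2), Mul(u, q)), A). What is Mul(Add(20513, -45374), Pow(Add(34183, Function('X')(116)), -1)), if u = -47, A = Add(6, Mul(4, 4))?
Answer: Rational(-24861, 42209) ≈ -0.58900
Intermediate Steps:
A = 22 (A = Add(6, 16) = 22)
Function('X')(q) = Add(22, Pow(q, 2), Mul(-47, q)) (Function('X')(q) = Add(Add(Pow(q, 2), Mul(-47, q)), 22) = Add(22, Pow(q, 2), Mul(-47, q)))
Mul(Add(20513, -45374), Pow(Add(34183, Function('X')(116)), -1)) = Mul(Add(20513, -45374), Pow(Add(34183, Add(22, Pow(116, 2), Mul(-47, 116))), -1)) = Mul(-24861, Pow(Add(34183, Add(22, 13456, -5452)), -1)) = Mul(-24861, Pow(Add(34183, 8026), -1)) = Mul(-24861, Pow(42209, -1)) = Mul(-24861, Rational(1, 42209)) = Rational(-24861, 42209)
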